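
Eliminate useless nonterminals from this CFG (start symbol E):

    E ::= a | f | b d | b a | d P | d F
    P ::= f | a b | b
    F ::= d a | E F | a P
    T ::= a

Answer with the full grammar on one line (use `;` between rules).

Generating nonterminals: {E, F, P, T}.
Reachable from E after that: {E, F, P}.
Removed useless symbols: {T} and every production mentioning them.

E ::= a | f | b d | b a | d P | d F; P ::= f | a b | b; F ::= d a | E F | a P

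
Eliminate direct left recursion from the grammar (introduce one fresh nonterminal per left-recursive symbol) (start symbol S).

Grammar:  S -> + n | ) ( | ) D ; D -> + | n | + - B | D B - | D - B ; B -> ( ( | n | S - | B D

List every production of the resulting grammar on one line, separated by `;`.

Directly left-recursive nonterminals: D, B.
For D: α = {B -, - B}, β = {+, n, + - B}. Rewrite as D → β D' and D' → α D' | ε.
For B: α = {D}, β = {( (, n, S -}. Rewrite as B → β B' and B' → α B' | ε.

S -> + n | ) ( | ) D; D -> + D' | n D' | + - B D'; B -> ( ( B' | n B' | S - B'; D' -> B - D' | - B D' | ε; B' -> D B' | ε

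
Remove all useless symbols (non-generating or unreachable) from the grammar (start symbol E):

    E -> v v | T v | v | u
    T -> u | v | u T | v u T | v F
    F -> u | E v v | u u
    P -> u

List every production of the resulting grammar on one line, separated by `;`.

Generating nonterminals: {E, F, P, T}.
Reachable from E after that: {E, F, T}.
Removed useless symbols: {P} and every production mentioning them.

E -> v v | T v | v | u; T -> u | v | u T | v u T | v F; F -> u | E v v | u u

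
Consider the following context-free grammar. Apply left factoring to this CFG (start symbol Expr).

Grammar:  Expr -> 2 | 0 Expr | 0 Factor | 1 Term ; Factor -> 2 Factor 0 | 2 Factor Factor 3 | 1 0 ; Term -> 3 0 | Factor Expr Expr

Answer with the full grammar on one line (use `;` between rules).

Expr -> 2 | 1 Term | 0 Expr1; Factor -> 1 0 | 2 Factor Factor1; Term -> 3 0 | Factor Expr Expr; Expr1 -> Expr | Factor; Factor1 -> 0 | Factor 3

Expr has alternatives sharing prefix '0': factor to Expr → 0 Expr1 with Expr1 → Expr | Factor.
Factor has alternatives sharing prefix '2 Factor': factor to Factor → 2 Factor Factor1 with Factor1 → 0 | Factor 3.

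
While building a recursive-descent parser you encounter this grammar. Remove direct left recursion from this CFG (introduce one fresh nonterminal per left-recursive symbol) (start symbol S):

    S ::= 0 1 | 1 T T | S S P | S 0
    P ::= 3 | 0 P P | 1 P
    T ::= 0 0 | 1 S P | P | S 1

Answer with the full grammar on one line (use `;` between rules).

S is directly left-recursive.
For S: α = {S P, 0}, β = {0 1, 1 T T}. Rewrite as S → β S' and S' → α S' | ε.

S ::= 0 1 S' | 1 T T S'; P ::= 3 | 0 P P | 1 P; T ::= 0 0 | 1 S P | P | S 1; S' ::= S P S' | 0 S' | ε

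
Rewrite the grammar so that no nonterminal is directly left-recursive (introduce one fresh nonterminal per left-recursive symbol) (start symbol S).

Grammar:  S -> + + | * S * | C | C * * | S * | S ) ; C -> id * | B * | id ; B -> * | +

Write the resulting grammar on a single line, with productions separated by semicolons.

S is directly left-recursive.
For S: α = {*, )}, β = {+ +, * S *, C, C * *}. Rewrite as S → β S' and S' → α S' | ε.

S -> + + S' | * S * S' | C S' | C * * S'; C -> id * | B * | id; B -> * | +; S' -> * S' | ) S' | ε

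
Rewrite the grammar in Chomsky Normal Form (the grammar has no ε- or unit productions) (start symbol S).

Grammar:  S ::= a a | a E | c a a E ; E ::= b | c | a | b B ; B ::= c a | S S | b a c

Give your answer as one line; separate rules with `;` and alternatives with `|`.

S ::= X1 X1 | X1 E | X2 Y1; E ::= b | c | a | X3 B; B ::= X2 X1 | S S | X3 Y3; X1 ::= a; X2 ::= c; X3 ::= b; Y1 ::= X1 Y2; Y2 ::= X1 E; Y3 ::= X1 X2

Introduce a nonterminal for each terminal appearing in a rule of length ≥ 2: X1 → a, X2 → c, X3 → b.
Binarize each right-hand side of length ≥ 3 by chaining fresh nonterminals (Y1, Y2, …): affected rules were S → X2 X1 X1 E; B → X3 X1 X2.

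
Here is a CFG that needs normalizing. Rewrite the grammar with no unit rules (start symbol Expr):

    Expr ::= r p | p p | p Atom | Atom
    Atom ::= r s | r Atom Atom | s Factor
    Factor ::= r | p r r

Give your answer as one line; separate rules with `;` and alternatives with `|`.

Unit pairs: Expr ⇒* {Atom}.
For every A with A ⇒* B via unit rules, add B's non-unit alternatives to A; then delete every rule of the form X → Y.

Expr ::= r s | r Atom Atom | s Factor | r p | p p | p Atom; Atom ::= r s | r Atom Atom | s Factor; Factor ::= r | p r r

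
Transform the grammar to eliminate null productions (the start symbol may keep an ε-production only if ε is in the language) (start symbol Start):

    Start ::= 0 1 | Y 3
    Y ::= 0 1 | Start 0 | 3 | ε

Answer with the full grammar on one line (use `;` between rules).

Start ::= 0 1 | Y 3 | 3; Y ::= 0 1 | Start 0 | 3

Nullable nonterminals: {Y}.
ε ∉ L(G), so no ε-production is kept.
Add the nullable-subset variants: Start → Y 3 gives Y 3 | 3.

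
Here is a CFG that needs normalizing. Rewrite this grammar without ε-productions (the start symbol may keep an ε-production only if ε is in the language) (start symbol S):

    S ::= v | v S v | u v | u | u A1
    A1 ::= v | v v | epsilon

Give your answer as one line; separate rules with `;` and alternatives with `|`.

S ::= v | v S v | u v | u | u A1; A1 ::= v | v v

The nullable symbols are {A1}.
ε ∉ L(G), so no ε-production is kept.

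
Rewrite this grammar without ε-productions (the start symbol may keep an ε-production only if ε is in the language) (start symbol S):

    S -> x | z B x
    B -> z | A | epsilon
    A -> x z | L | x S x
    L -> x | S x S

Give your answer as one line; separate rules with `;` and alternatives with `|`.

Nullable set = {B}.
ε ∉ L(G), so no ε-production is kept.
Add the nullable-subset variants: S → z B x gives z B x | z x.

S -> x | z B x | z x; B -> z | A; A -> x z | L | x S x; L -> x | S x S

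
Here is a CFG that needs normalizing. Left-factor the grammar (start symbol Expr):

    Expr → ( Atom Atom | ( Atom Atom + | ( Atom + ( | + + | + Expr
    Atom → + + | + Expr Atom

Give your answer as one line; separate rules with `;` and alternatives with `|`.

Expr → ( Atom Expr1 | + Expr2; Atom → + Atom1; Expr1 → + ( | Atom Expr11; Expr2 → + | Expr; Atom1 → + | Expr Atom; Expr11 → ε | +

Expr has alternatives sharing prefix '( Atom': factor to Expr → ( Atom Expr1 with Expr1 → Atom | Atom + | + (.
Expr has alternatives sharing prefix '+': factor to Expr → + Expr2 with Expr2 → + | Expr.
Atom has alternatives sharing prefix '+': factor to Atom → + Atom1 with Atom1 → + | Expr Atom.
Expr1 has alternatives sharing prefix 'Atom': factor to Expr1 → Atom Expr11 with Expr11 → ε | +.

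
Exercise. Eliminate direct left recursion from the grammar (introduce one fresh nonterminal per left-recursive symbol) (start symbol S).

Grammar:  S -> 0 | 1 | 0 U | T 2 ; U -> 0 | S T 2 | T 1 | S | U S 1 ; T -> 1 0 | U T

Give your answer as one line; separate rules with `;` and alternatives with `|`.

S -> 0 | 1 | 0 U | T 2; U -> 0 U' | S T 2 U' | T 1 U' | S U'; T -> 1 0 | U T; U' -> S 1 U' | ε

Directly left-recursive nonterminal: U.
For U: α = {S 1}, β = {0, S T 2, T 1, S}. Rewrite as U → β U' and U' → α U' | ε.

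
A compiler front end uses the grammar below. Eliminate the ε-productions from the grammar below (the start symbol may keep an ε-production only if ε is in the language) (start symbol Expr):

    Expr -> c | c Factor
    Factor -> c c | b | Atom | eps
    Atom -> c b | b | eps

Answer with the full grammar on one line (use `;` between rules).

Expr -> c | c Factor; Factor -> c c | b | Atom; Atom -> c b | b

Nullable set = {Atom, Factor}.
ε ∉ L(G), so no ε-production is kept.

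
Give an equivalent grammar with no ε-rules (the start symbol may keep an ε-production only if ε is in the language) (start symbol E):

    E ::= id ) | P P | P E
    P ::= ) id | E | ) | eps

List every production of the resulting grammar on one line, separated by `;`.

E ::= id ) | P P | P | P E | ε; P ::= ) id | E | )

The nullable symbols are {E, P}.
ε ∈ L(G) since E is nullable, so keep E → ε.
Add the nullable-subset variants: E → P P gives P P | P.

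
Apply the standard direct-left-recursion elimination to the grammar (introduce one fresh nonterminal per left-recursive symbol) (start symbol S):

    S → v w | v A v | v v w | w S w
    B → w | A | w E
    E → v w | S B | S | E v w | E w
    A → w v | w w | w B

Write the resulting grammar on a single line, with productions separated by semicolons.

E is directly left-recursive.
For E: α = {v w, w}, β = {v w, S B, S}. Rewrite as E → β E' and E' → α E' | ε.

S → v w | v A v | v v w | w S w; B → w | A | w E; E → v w E' | S B E' | S E'; A → w v | w w | w B; E' → v w E' | w E' | ε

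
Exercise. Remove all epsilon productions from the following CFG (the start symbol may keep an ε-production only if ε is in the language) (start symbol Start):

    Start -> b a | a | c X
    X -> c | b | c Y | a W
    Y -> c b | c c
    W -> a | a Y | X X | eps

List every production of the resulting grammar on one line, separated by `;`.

The nullable symbols are {W}.
ε ∉ L(G), so no ε-production is kept.
For each production, add variants omitting each subset of nullable occurrences: X → a W gives a W | a.

Start -> b a | a | c X; X -> c | b | c Y | a W | a; Y -> c b | c c; W -> a | a Y | X X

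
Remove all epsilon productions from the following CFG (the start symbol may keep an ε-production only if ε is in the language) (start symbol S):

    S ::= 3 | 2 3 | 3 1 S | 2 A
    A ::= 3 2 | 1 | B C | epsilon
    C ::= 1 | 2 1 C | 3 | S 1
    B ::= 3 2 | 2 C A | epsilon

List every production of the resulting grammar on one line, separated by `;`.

S ::= 3 | 2 3 | 3 1 S | 2 A | 2; A ::= 3 2 | 1 | B C | C; C ::= 1 | 2 1 C | 3 | S 1; B ::= 3 2 | 2 C A | 2 C

The nullable symbols are {A, B}.
ε ∉ L(G), so no ε-production is kept.
For each production, add variants omitting each subset of nullable occurrences: S → 2 A gives 2 A | 2. A → B C gives B C | C. B → 2 C A gives 2 C A | 2 C.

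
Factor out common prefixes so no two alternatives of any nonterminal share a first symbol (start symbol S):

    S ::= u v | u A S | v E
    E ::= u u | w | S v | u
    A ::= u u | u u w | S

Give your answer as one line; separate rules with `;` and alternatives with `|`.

S ::= v E | u S'; E ::= w | S v | u E'; A ::= S | u u A'; S' ::= v | A S; E' ::= u | ε; A' ::= ε | w

S has alternatives sharing prefix 'u': factor to S → u S' with S' → v | A S.
E has alternatives sharing prefix 'u': factor to E → u E' with E' → u | ε.
A has alternatives sharing prefix 'u u': factor to A → u u A' with A' → ε | w.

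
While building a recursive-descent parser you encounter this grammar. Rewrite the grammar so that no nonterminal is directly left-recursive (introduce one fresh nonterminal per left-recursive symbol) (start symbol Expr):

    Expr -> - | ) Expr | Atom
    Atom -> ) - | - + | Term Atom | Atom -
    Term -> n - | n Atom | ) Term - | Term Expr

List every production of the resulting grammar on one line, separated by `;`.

Expr -> - | ) Expr | Atom; Atom -> ) - Atom1 | - + Atom1 | Term Atom Atom1; Term -> n - Term1 | n Atom Term1 | ) Term - Term1; Atom1 -> - Atom1 | ε; Term1 -> Expr Term1 | ε

Left recursion appears on Atom, Term.
For Atom: α = {-}, β = {) -, - +, Term Atom}. Rewrite as Atom → β Atom1 and Atom1 → α Atom1 | ε.
For Term: α = {Expr}, β = {n -, n Atom, ) Term -}. Rewrite as Term → β Term1 and Term1 → α Term1 | ε.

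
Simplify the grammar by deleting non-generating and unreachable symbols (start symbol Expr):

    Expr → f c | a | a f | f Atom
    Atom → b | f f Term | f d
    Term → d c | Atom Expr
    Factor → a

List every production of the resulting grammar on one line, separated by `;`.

Generating nonterminals: {Atom, Expr, Factor, Term}.
Reachable from Expr after that: {Atom, Expr, Term}.
Removed useless symbols: {Factor} and every production mentioning them.

Expr → f c | a | a f | f Atom; Atom → b | f f Term | f d; Term → d c | Atom Expr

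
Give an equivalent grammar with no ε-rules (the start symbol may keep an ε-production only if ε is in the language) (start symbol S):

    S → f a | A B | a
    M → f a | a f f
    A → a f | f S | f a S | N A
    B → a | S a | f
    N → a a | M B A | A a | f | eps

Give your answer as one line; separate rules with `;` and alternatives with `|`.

S → f a | A B | a; M → f a | a f f; A → a f | f S | f a S | N A; B → a | S a | f; N → a a | M B A | A a | f

The nullable symbols are {N}.
ε ∉ L(G), so no ε-production is kept.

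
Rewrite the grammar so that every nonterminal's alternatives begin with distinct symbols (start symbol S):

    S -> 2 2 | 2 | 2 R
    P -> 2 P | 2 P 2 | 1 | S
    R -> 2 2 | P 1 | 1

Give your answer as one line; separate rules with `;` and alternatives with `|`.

S has alternatives sharing prefix '2': factor to S → 2 S' with S' → 2 | ε | R.
P has alternatives sharing prefix '2 P': factor to P → 2 P P' with P' → ε | 2.

S -> 2 S'; P -> 1 | S | 2 P P'; R -> 2 2 | P 1 | 1; S' -> 2 | ε | R; P' -> ε | 2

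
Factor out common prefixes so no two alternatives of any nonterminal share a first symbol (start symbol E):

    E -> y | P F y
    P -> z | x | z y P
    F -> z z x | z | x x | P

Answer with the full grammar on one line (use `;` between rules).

E -> y | P F y; P -> x | z P'; F -> x x | P | z F'; P' -> epsilon | y P; F' -> z x | epsilon

P has alternatives sharing prefix 'z': factor to P → z P' with P' → ε | y P.
F has alternatives sharing prefix 'z': factor to F → z F' with F' → z x | ε.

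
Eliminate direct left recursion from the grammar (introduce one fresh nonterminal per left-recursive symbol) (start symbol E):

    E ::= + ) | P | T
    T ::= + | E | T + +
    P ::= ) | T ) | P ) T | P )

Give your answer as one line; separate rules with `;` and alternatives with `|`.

E ::= + ) | P | T; T ::= + T' | E T'; P ::= ) P' | T ) P'; T' ::= + + T' | epsilon; P' ::= ) T P' | ) P' | epsilon

Directly left-recursive nonterminals: T, P.
For T: α = {+ +}, β = {+, E}. Rewrite as T → β T' and T' → α T' | ε.
For P: α = {) T, )}, β = {), T )}. Rewrite as P → β P' and P' → α P' | ε.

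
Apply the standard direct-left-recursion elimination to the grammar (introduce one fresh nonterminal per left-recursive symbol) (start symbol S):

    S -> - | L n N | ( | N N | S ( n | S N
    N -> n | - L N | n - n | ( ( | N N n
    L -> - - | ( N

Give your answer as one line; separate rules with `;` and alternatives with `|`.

S -> - S' | L n N S' | ( S' | N N S'; N -> n N' | - L N N' | n - n N' | ( ( N'; L -> - - | ( N; S' -> ( n S' | N S' | eps; N' -> N n N' | eps

Directly left-recursive nonterminals: S, N.
For S: α = {( n, N}, β = {-, L n N, (, N N}. Rewrite as S → β S' and S' → α S' | ε.
For N: α = {N n}, β = {n, - L N, n - n, ( (}. Rewrite as N → β N' and N' → α N' | ε.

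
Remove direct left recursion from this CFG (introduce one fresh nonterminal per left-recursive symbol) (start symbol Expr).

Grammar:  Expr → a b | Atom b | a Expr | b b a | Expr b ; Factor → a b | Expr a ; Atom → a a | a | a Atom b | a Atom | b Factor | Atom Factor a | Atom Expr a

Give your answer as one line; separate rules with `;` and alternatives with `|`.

Left recursion appears on Expr, Atom.
For Expr: α = {b}, β = {a b, Atom b, a Expr, b b a}. Rewrite as Expr → β Expr1 and Expr1 → α Expr1 | ε.
For Atom: α = {Factor a, Expr a}, β = {a a, a, a Atom b, a Atom, b Factor}. Rewrite as Atom → β Atom1 and Atom1 → α Atom1 | ε.

Expr → a b Expr1 | Atom b Expr1 | a Expr Expr1 | b b a Expr1; Factor → a b | Expr a; Atom → a a Atom1 | a Atom1 | a Atom b Atom1 | a Atom Atom1 | b Factor Atom1; Expr1 → b Expr1 | ε; Atom1 → Factor a Atom1 | Expr a Atom1 | ε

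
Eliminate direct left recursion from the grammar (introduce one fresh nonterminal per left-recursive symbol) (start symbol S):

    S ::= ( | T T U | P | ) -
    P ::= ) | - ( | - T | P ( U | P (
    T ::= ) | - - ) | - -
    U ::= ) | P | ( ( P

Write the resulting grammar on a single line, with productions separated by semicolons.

S ::= ( | T T U | P | ) -; P ::= ) P' | - ( P' | - T P'; T ::= ) | - - ) | - -; U ::= ) | P | ( ( P; P' ::= ( U P' | ( P' | ε

Left recursion appears on P.
For P: α = {( U, (}, β = {), - (, - T}. Rewrite as P → β P' and P' → α P' | ε.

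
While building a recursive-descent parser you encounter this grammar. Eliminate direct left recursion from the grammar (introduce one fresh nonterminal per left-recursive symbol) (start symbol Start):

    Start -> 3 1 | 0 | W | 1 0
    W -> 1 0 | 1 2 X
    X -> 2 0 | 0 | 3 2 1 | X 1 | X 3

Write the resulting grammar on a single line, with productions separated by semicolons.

Start -> 3 1 | 0 | W | 1 0; W -> 1 0 | 1 2 X; X -> 2 0 X1 | 0 X1 | 3 2 1 X1; X1 -> 1 X1 | 3 X1 | epsilon

X is directly left-recursive.
For X: α = {1, 3}, β = {2 0, 0, 3 2 1}. Rewrite as X → β X1 and X1 → α X1 | ε.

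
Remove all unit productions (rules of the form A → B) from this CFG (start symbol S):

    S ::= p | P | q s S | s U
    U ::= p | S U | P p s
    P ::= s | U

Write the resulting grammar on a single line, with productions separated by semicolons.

Unit pairs: P ⇒* {U}; S ⇒* {P, U}.
For each unit pair (A, B), copy every non-unit production of B to A, then drop all unit productions.

S ::= p | S U | P p s | q s S | s U | s; U ::= p | S U | P p s; P ::= p | S U | P p s | s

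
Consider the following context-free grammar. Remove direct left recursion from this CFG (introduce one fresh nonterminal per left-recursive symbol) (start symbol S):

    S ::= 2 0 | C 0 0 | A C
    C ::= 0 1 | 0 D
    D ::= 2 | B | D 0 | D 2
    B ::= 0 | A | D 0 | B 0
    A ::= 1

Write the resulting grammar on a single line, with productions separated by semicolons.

S ::= 2 0 | C 0 0 | A C; C ::= 0 1 | 0 D; D ::= 2 D' | B D'; B ::= 0 B' | A B' | D 0 B'; A ::= 1; D' ::= 0 D' | 2 D' | eps; B' ::= 0 B' | eps

Left recursion appears on D, B.
For D: α = {0, 2}, β = {2, B}. Rewrite as D → β D' and D' → α D' | ε.
For B: α = {0}, β = {0, A, D 0}. Rewrite as B → β B' and B' → α B' | ε.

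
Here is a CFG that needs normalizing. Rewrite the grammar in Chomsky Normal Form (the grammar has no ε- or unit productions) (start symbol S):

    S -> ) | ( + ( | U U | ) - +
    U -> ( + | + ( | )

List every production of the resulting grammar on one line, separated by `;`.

S -> ) | X1 Y1 | U U | X3 Y2; U -> X1 X2 | X2 X1 | ); X1 -> (; X2 -> +; X3 -> ); X4 -> -; Y1 -> X2 X1; Y2 -> X4 X2

Introduce a nonterminal for each terminal appearing in a rule of length ≥ 2: X1 → (, X2 → +, X3 → ), X4 → -.
Binarize each right-hand side of length ≥ 3 by chaining fresh nonterminals (Y1, Y2, …): affected rules were S → X1 X2 X1; S → X3 X4 X2.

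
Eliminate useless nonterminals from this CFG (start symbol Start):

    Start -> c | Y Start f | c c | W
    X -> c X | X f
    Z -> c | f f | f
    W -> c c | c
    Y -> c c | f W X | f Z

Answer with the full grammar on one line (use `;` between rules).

Start -> c | Y Start f | c c | W; Z -> c | f f | f; W -> c c | c; Y -> c c | f Z

Generating nonterminals: {Start, W, Y, Z}.
Reachable from Start after that: {Start, W, Y, Z}.
Removed useless symbols: {X} and every production mentioning them.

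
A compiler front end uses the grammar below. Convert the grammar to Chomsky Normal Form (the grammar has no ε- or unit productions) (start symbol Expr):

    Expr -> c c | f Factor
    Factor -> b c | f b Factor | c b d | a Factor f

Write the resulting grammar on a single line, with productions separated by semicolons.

Expr -> X1 X1 | X2 Factor; Factor -> X3 X1 | X2 Y1 | X1 Y2 | X5 Y3; X1 -> c; X2 -> f; X3 -> b; X4 -> d; X5 -> a; Y1 -> X3 Factor; Y2 -> X3 X4; Y3 -> Factor X2

Introduce a nonterminal for each terminal appearing in a rule of length ≥ 2: X1 → c, X2 → f, X3 → b, X4 → d, X5 → a.
Binarize each right-hand side of length ≥ 3 by chaining fresh nonterminals (Y1, Y2, …): affected rules were Factor → X2 X3 Factor; Factor → X1 X3 X4; Factor → X5 Factor X2.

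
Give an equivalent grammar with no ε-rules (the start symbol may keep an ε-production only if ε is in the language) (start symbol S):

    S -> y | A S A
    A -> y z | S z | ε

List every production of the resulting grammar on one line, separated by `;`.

Nullable nonterminals: {A}.
ε ∉ L(G), so no ε-production is kept.
For each production, add variants omitting each subset of nullable occurrences: S → A S A gives A S A | A S | S A.

S -> y | A S A | A S | S A; A -> y z | S z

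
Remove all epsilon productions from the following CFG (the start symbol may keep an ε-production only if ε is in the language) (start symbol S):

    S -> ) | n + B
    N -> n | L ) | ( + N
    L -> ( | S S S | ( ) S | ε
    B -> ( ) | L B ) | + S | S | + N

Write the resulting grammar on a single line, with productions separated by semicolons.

Nullable set = {L}.
ε ∉ L(G), so no ε-production is kept.
Add the nullable-subset variants: N → L ) gives L ) | ). B → L B ) gives L B ) | B ).

S -> ) | n + B; N -> n | L ) | ) | ( + N; L -> ( | S S S | ( ) S; B -> ( ) | L B ) | B ) | + S | S | + N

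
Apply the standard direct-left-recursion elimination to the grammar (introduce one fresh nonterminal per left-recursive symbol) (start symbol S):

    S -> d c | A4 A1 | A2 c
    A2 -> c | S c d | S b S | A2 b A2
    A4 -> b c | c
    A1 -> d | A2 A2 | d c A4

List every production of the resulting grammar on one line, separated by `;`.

Left recursion appears on A2.
For A2: α = {b A2}, β = {c, S c d, S b S}. Rewrite as A2 → β A2' and A2' → α A2' | ε.

S -> d c | A4 A1 | A2 c; A2 -> c A2' | S c d A2' | S b S A2'; A4 -> b c | c; A1 -> d | A2 A2 | d c A4; A2' -> b A2 A2' | eps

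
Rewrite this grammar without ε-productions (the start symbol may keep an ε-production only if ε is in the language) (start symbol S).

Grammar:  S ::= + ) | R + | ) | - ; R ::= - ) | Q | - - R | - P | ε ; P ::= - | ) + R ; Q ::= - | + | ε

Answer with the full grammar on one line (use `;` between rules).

The nullable symbols are {Q, R}.
ε ∉ L(G), so no ε-production is kept.
Expand every rule over subsets of its nullable positions: S → R + gives R + | +. R → - - R gives - - R | - -. P → ) + R gives ) + R | ) +.

S ::= + ) | R + | + | ) | -; R ::= - ) | Q | - - R | - - | - P; P ::= - | ) + R | ) +; Q ::= - | +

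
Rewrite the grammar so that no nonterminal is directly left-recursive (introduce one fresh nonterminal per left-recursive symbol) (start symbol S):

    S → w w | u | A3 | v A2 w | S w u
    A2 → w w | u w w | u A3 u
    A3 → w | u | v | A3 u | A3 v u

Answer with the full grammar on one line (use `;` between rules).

S → w w S' | u S' | A3 S' | v A2 w S'; A2 → w w | u w w | u A3 u; A3 → w A3' | u A3' | v A3'; S' → w u S' | ε; A3' → u A3' | v u A3' | ε

S, A3 are directly left-recursive.
For S: α = {w u}, β = {w w, u, A3, v A2 w}. Rewrite as S → β S' and S' → α S' | ε.
For A3: α = {u, v u}, β = {w, u, v}. Rewrite as A3 → β A3' and A3' → α A3' | ε.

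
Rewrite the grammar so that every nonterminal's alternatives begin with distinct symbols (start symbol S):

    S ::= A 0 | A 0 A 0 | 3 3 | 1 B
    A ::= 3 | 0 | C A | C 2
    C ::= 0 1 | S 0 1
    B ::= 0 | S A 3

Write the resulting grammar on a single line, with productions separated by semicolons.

S has alternatives sharing prefix 'A 0': factor to S → A 0 S' with S' → ε | A 0.
A has alternatives sharing prefix 'C': factor to A → C A' with A' → A | 2.

S ::= 3 3 | 1 B | A 0 S'; A ::= 3 | 0 | C A'; C ::= 0 1 | S 0 1; B ::= 0 | S A 3; S' ::= ε | A 0; A' ::= A | 2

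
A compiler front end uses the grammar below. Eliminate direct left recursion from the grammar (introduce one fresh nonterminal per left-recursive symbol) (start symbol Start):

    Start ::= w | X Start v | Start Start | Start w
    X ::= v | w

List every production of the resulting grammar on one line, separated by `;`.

Left recursion appears on Start.
For Start: α = {Start, w}, β = {w, X Start v}. Rewrite as Start → β Start1 and Start1 → α Start1 | ε.

Start ::= w Start1 | X Start v Start1; X ::= v | w; Start1 ::= Start Start1 | w Start1 | epsilon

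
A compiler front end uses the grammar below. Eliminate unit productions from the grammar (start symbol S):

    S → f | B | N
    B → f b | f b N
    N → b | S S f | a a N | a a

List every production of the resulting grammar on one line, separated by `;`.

Unit pairs: S ⇒* {B, N}.
Replace each nonterminal's rules with the union of the non-unit rules of every nonterminal it unit-derives.

S → f b | f b N | f | b | S S f | a a N | a a; B → f b | f b N; N → b | S S f | a a N | a a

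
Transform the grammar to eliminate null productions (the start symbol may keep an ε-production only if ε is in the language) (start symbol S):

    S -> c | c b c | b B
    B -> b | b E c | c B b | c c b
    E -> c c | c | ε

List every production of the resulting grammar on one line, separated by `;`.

Nullable set = {E}.
ε ∉ L(G), so no ε-production is kept.
For each production, add variants omitting each subset of nullable occurrences: B → b E c gives b E c | b c.

S -> c | c b c | b B; B -> b | b E c | b c | c B b | c c b; E -> c c | c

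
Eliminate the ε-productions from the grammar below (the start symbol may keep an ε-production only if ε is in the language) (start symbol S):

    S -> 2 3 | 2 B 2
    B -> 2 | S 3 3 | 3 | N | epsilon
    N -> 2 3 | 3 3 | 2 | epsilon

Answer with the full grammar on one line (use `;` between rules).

S -> 2 3 | 2 B 2 | 2 2; B -> 2 | S 3 3 | 3 | N; N -> 2 3 | 3 3 | 2

Nullable set = {B, N}.
ε ∉ L(G), so no ε-production is kept.
Expand every rule over subsets of its nullable positions: S → 2 B 2 gives 2 B 2 | 2 2.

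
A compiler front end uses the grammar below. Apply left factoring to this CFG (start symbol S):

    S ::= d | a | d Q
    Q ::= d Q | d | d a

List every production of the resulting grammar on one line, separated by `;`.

S ::= a | d S'; Q ::= d Q'; S' ::= ε | Q; Q' ::= Q | ε | a

S has alternatives sharing prefix 'd': factor to S → d S' with S' → ε | Q.
Q has alternatives sharing prefix 'd': factor to Q → d Q' with Q' → Q | ε | a.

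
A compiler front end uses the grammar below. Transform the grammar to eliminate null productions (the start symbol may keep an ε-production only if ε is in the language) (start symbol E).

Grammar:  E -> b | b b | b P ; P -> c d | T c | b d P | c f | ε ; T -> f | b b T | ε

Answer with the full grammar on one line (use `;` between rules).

Nullable nonterminals: {P, T}.
ε ∉ L(G), so no ε-production is kept.
Expand every rule over subsets of its nullable positions: P → T c gives T c | c. P → b d P gives b d P | b d. T → b b T gives b b T | b b.

E -> b | b b | b P; P -> c d | T c | c | b d P | b d | c f; T -> f | b b T | b b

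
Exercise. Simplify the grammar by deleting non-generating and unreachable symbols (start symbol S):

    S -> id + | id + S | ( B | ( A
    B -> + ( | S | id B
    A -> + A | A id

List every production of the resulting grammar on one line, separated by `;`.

Generating nonterminals: {B, S}.
Reachable from S after that: {B, S}.
Removed useless symbols: {A} and every production mentioning them.

S -> id + | id + S | ( B; B -> + ( | S | id B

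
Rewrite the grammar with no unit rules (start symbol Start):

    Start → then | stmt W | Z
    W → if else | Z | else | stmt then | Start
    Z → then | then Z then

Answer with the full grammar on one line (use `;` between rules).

Unit pairs: Start ⇒* {Z}; W ⇒* {Start, Z}.
Replace each nonterminal's rules with the union of the non-unit rules of every nonterminal it unit-derives.

Start → then | then Z then | stmt W; W → then | then Z then | stmt W | if else | else | stmt then; Z → then | then Z then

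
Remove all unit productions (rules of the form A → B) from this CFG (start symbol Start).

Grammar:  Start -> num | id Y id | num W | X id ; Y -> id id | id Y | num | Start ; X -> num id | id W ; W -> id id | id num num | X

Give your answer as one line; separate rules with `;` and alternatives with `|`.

Start -> num | id Y id | num W | X id; Y -> num | id Y id | num W | X id | id id | id Y; X -> num id | id W; W -> num id | id W | id id | id num num

Unit pairs: W ⇒* {X}; Y ⇒* {Start}.
Replace each nonterminal's rules with the union of the non-unit rules of every nonterminal it unit-derives.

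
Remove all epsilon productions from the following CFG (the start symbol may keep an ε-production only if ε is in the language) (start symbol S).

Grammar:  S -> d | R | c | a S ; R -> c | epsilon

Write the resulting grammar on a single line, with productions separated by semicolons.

S -> d | R | c | a S | a | epsilon; R -> c

Nullable set = {R, S}.
ε ∈ L(G) since S is nullable, so keep S → ε.
For each production, add variants omitting each subset of nullable occurrences: S → a S gives a S | a.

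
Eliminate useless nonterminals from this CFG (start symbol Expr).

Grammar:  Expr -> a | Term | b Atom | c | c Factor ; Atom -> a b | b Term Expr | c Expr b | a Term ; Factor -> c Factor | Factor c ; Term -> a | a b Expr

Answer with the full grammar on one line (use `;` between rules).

Expr -> a | Term | b Atom | c; Atom -> a b | b Term Expr | c Expr b | a Term; Term -> a | a b Expr

Generating nonterminals: {Atom, Expr, Term}.
Reachable from Expr after that: {Atom, Expr, Term}.
Removed useless symbols: {Factor} and every production mentioning them.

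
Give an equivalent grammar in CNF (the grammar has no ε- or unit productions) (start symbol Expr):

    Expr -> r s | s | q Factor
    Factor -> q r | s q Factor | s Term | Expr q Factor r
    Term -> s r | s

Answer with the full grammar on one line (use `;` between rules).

Introduce a nonterminal for each terminal appearing in a rule of length ≥ 2: X1 → r, X2 → s, X3 → q.
Binarize each right-hand side of length ≥ 3 by chaining fresh nonterminals (Y1, Y2, …): affected rules were Factor → X2 X3 Factor; Factor → Expr X3 Factor X1.

Expr -> X1 X2 | s | X3 Factor; Factor -> X3 X1 | X2 Y1 | X2 Term | Expr Y2; Term -> X2 X1 | s; X1 -> r; X2 -> s; X3 -> q; Y1 -> X3 Factor; Y2 -> X3 Y3; Y3 -> Factor X1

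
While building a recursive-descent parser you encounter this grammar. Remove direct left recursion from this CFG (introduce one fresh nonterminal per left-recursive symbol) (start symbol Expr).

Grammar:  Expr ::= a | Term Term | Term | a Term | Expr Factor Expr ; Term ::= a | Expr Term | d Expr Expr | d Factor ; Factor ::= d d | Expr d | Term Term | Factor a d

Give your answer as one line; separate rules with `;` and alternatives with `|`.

Directly left-recursive nonterminals: Expr, Factor.
For Expr: α = {Factor Expr}, β = {a, Term Term, Term, a Term}. Rewrite as Expr → β Expr1 and Expr1 → α Expr1 | ε.
For Factor: α = {a d}, β = {d d, Expr d, Term Term}. Rewrite as Factor → β Factor1 and Factor1 → α Factor1 | ε.

Expr ::= a Expr1 | Term Term Expr1 | Term Expr1 | a Term Expr1; Term ::= a | Expr Term | d Expr Expr | d Factor; Factor ::= d d Factor1 | Expr d Factor1 | Term Term Factor1; Expr1 ::= Factor Expr Expr1 | ε; Factor1 ::= a d Factor1 | ε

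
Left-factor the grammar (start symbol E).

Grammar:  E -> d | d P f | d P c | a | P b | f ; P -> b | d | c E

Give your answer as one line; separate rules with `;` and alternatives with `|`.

E has alternatives sharing prefix 'd': factor to E → d E' with E' → ε | P f | P c.
E' has alternatives sharing prefix 'P': factor to E' → P E'' with E'' → f | c.

E -> a | P b | f | d E'; P -> b | d | c E; E' -> ε | P E''; E'' -> f | c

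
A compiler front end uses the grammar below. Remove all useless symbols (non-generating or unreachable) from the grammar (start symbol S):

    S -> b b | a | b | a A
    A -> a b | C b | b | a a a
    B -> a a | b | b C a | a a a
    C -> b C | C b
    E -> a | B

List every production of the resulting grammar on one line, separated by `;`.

Generating nonterminals: {A, B, E, S}.
Reachable from S after that: {A, S}.
Removed useless symbols: {B, C, E} and every production mentioning them.

S -> b b | a | b | a A; A -> a b | b | a a a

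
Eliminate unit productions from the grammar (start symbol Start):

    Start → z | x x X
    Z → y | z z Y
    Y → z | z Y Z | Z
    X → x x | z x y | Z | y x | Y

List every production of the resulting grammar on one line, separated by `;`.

Start → z | x x X; Z → y | z z Y; Y → y | z z Y | z | z Y Z; X → y | z z Y | x x | z x y | y x | z | z Y Z

Unit pairs: X ⇒* {Y, Z}; Y ⇒* {Z}.
Replace each nonterminal's rules with the union of the non-unit rules of every nonterminal it unit-derives.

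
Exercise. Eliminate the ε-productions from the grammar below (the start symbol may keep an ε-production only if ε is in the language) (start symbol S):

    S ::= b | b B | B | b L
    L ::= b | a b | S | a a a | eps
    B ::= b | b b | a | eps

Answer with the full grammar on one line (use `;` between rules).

Nullable nonterminals: {B, L, S}.
ε ∈ L(G) since S is nullable, so keep S → ε.

S ::= b | b B | B | b L | ε; L ::= b | a b | S | a a a; B ::= b | b b | a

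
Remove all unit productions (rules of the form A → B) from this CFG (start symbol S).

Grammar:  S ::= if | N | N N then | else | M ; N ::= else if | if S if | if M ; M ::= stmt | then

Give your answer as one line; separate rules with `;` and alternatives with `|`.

S ::= if | N N then | else | else if | if S if | if M | stmt | then; N ::= else if | if S if | if M; M ::= stmt | then

Unit pairs: S ⇒* {M, N}.
For every A with A ⇒* B via unit rules, add B's non-unit alternatives to A; then delete every rule of the form X → Y.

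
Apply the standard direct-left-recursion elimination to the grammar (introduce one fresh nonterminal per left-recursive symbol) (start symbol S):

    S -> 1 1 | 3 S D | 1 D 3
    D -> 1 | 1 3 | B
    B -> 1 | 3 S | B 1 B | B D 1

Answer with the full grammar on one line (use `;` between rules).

S -> 1 1 | 3 S D | 1 D 3; D -> 1 | 1 3 | B; B -> 1 B' | 3 S B'; B' -> 1 B B' | D 1 B' | ε

Left recursion appears on B.
For B: α = {1 B, D 1}, β = {1, 3 S}. Rewrite as B → β B' and B' → α B' | ε.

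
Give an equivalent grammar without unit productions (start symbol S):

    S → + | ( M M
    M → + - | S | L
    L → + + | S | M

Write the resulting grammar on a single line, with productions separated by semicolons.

Unit pairs: L ⇒* {M, S}; M ⇒* {L, S}.
For every A with A ⇒* B via unit rules, add B's non-unit alternatives to A; then delete every rule of the form X → Y.

S → + | ( M M; M → + + | + | ( M M | + -; L → + + | + | ( M M | + -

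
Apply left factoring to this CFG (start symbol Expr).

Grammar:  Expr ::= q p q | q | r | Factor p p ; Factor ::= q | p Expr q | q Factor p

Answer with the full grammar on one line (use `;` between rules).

Expr has alternatives sharing prefix 'q': factor to Expr → q Expr1 with Expr1 → p q | ε.
Factor has alternatives sharing prefix 'q': factor to Factor → q Factor1 with Factor1 → ε | Factor p.

Expr ::= r | Factor p p | q Expr1; Factor ::= p Expr q | q Factor1; Expr1 ::= p q | ε; Factor1 ::= ε | Factor p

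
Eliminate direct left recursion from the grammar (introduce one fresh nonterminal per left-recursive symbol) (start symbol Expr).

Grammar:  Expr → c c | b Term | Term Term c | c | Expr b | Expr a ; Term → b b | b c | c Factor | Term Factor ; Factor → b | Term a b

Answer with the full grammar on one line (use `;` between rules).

Left recursion appears on Expr, Term.
For Expr: α = {b, a}, β = {c c, b Term, Term Term c, c}. Rewrite as Expr → β Expr1 and Expr1 → α Expr1 | ε.
For Term: α = {Factor}, β = {b b, b c, c Factor}. Rewrite as Term → β Term1 and Term1 → α Term1 | ε.

Expr → c c Expr1 | b Term Expr1 | Term Term c Expr1 | c Expr1; Term → b b Term1 | b c Term1 | c Factor Term1; Factor → b | Term a b; Expr1 → b Expr1 | a Expr1 | ε; Term1 → Factor Term1 | ε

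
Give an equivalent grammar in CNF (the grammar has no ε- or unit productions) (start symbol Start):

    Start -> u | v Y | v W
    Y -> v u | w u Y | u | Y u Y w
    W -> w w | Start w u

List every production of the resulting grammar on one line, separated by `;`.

Introduce a nonterminal for each terminal appearing in a rule of length ≥ 2: X1 → v, X2 → u, X3 → w.
Binarize each right-hand side of length ≥ 3 by chaining fresh nonterminals (Y1, Y2, …): affected rules were Y → X3 X2 Y; Y → Y X2 Y X3; W → Start X3 X2.

Start -> u | X1 Y | X1 W; Y -> X1 X2 | X3 Y1 | u | Y Y2; W -> X3 X3 | Start Y4; X1 -> v; X2 -> u; X3 -> w; Y1 -> X2 Y; Y2 -> X2 Y3; Y3 -> Y X3; Y4 -> X3 X2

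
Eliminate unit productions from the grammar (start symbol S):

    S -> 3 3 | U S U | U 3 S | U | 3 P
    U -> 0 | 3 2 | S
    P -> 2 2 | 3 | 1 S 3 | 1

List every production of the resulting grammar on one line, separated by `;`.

S -> 0 | 3 2 | 3 3 | U S U | U 3 S | 3 P; U -> 0 | 3 2 | 3 3 | U S U | U 3 S | 3 P; P -> 2 2 | 3 | 1 S 3 | 1

Unit pairs: S ⇒* {U}; U ⇒* {S}.
Replace each nonterminal's rules with the union of the non-unit rules of every nonterminal it unit-derives.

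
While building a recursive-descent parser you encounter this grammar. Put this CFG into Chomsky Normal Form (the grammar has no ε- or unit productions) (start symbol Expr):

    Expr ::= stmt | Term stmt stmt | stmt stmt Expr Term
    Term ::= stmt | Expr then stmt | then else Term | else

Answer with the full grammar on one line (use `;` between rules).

Expr ::= stmt | Term Y1 | X1 Y2; Term ::= stmt | Expr Y4 | X2 Y5 | else; X1 ::= stmt; X2 ::= then; X3 ::= else; Y1 ::= X1 X1; Y2 ::= X1 Y3; Y3 ::= Expr Term; Y4 ::= X2 X1; Y5 ::= X3 Term

Introduce a nonterminal for each terminal appearing in a rule of length ≥ 2: X1 → stmt, X2 → then, X3 → else.
Binarize each right-hand side of length ≥ 3 by chaining fresh nonterminals (Y1, Y2, …): affected rules were Expr → Term X1 X1; Expr → X1 X1 Expr Term; Term → Expr X2 X1; Term → X2 X3 Term.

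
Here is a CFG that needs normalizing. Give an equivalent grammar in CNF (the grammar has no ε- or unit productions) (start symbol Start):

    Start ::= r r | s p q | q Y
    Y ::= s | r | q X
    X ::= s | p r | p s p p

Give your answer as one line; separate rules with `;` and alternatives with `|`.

Start ::= X1 X1 | X2 Y1 | X4 Y; Y ::= s | r | X4 X; X ::= s | X3 X1 | X3 Y2; X1 ::= r; X2 ::= s; X3 ::= p; X4 ::= q; Y1 ::= X3 X4; Y2 ::= X2 Y3; Y3 ::= X3 X3

Introduce a nonterminal for each terminal appearing in a rule of length ≥ 2: X1 → r, X2 → s, X3 → p, X4 → q.
Binarize each right-hand side of length ≥ 3 by chaining fresh nonterminals (Y1, Y2, …): affected rules were Start → X2 X3 X4; X → X3 X2 X3 X3.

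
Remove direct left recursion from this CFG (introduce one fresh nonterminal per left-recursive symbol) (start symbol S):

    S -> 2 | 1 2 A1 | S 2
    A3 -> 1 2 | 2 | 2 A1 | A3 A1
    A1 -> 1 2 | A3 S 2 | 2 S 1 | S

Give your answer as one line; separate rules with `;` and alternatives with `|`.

S -> 2 S' | 1 2 A1 S'; A3 -> 1 2 A3' | 2 A3' | 2 A1 A3'; A1 -> 1 2 | A3 S 2 | 2 S 1 | S; S' -> 2 S' | ε; A3' -> A1 A3' | ε

Directly left-recursive nonterminals: S, A3.
For S: α = {2}, β = {2, 1 2 A1}. Rewrite as S → β S' and S' → α S' | ε.
For A3: α = {A1}, β = {1 2, 2, 2 A1}. Rewrite as A3 → β A3' and A3' → α A3' | ε.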